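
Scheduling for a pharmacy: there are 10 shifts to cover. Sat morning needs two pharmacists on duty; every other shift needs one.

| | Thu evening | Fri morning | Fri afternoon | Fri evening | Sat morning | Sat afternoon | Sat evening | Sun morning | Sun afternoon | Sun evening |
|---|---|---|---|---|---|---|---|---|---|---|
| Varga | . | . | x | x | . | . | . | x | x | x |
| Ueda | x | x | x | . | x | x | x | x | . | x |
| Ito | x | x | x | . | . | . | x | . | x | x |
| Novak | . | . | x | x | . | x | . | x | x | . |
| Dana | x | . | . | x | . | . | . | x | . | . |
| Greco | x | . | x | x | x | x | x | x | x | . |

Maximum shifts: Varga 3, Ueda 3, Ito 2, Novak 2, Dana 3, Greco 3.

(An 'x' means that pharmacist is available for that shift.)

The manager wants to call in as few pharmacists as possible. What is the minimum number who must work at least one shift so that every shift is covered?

11 slots to fill and no one can take more than 3, so at least ⌈11/3⌉ = 4 pharmacists are needed.
Varga, Ueda, Ito, and Greco alone can cover everything: Thu evening→Ito, Fri morning→Ueda, Fri afternoon→Greco, Fri evening→Varga, Sat morning→Ueda+Greco, Sat afternoon→Ueda, Sat evening→Ito, Sun morning→Varga, Sun afternoon→Greco, Sun evening→Varga.

4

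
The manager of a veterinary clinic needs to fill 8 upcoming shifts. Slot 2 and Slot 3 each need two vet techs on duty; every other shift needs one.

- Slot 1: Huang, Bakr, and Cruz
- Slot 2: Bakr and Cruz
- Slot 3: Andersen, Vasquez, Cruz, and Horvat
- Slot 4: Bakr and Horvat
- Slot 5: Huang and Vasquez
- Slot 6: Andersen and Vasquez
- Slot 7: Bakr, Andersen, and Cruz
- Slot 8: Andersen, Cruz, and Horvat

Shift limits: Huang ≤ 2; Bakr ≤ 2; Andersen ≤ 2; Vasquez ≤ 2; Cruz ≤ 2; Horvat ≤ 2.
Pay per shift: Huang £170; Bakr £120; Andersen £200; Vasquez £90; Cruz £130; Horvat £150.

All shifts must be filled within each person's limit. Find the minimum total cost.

£1320

Slot 2 can only be covered by Bakr and Cruz, so that assignment is forced.
Picking the cheapest available vet tech for each shift independently would cost £1140, but that ignores the shift limits.
An optimal schedule: Slot 1→Huang, Slot 2→Bakr+Cruz, Slot 3→Vasquez+Horvat, Slot 4→Bakr, Slot 5→Huang, Slot 6→Vasquez, Slot 7→Cruz, Slot 8→Horvat.
Total: 170 + 120 + 130 + 90 + 150 + 120 + 170 + 90 + 130 + 150 = £1320.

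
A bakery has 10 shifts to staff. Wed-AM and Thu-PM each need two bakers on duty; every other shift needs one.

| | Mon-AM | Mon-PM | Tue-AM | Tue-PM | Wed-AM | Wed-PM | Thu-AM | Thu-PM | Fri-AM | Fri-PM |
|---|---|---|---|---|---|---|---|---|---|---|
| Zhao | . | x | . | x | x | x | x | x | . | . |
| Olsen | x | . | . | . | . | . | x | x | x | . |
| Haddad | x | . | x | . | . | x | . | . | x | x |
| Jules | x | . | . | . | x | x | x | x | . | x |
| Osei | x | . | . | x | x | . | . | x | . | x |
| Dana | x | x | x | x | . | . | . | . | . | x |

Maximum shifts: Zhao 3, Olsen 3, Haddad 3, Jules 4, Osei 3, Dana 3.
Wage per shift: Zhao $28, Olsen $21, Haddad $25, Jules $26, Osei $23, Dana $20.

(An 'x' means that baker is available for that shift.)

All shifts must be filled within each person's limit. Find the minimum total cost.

$268

Picking the cheapest available baker for each shift independently would cost $260, but that ignores the shift limits.
An optimal schedule: Mon-AM→Haddad, Mon-PM→Dana, Tue-AM→Dana, Tue-PM→Dana, Wed-AM→Osei+Jules, Wed-PM→Haddad, Thu-AM→Olsen, Thu-PM→Olsen+Osei, Fri-AM→Olsen, Fri-PM→Osei.
Total: 25 + 20 + 20 + 20 + 23 + 26 + 25 + 21 + 21 + 23 + 21 + 23 = $268.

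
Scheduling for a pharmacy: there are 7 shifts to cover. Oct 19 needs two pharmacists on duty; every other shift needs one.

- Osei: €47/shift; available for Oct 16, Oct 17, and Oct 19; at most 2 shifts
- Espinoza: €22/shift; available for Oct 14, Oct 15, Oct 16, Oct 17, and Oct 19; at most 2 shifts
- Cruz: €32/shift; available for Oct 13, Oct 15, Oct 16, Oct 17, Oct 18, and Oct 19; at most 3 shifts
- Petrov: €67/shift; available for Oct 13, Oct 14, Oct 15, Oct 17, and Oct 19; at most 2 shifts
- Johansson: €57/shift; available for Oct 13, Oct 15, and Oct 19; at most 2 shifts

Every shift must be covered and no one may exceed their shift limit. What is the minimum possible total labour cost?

Oct 18 can only be covered by Cruz, so that assignment is forced.
Picking the cheapest available pharmacist for each shift independently would cost €206, but that ignores the shift limits.
An optimal schedule: Oct 13→Cruz, Oct 14→Espinoza, Oct 15→Cruz, Oct 16→Espinoza, Oct 17→Osei, Oct 18→Cruz, Oct 19→Osei+Johansson.
Total: 32 + 22 + 32 + 22 + 47 + 32 + 47 + 57 = €291.

€291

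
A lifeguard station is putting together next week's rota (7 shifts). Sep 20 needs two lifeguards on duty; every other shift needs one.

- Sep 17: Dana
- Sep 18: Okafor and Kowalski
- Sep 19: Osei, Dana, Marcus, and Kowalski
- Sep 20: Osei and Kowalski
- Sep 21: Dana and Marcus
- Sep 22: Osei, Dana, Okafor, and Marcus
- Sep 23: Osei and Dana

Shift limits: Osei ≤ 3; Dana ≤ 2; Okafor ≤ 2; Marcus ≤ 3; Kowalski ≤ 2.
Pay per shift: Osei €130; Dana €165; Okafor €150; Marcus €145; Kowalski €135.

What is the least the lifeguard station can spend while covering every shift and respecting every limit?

Sep 17 can only be covered by Dana, so that assignment is forced.
Sep 20 can only be covered by Osei and Kowalski, so that assignment is forced.
Picking the cheapest available lifeguard for each shift independently would cost €1100, but that ignores the shift limits.
An optimal schedule: Sep 17→Dana, Sep 18→Kowalski, Sep 19→Osei, Sep 20→Osei+Kowalski, Sep 21→Marcus, Sep 22→Marcus, Sep 23→Osei.
Total: 165 + 135 + 130 + 130 + 135 + 145 + 145 + 130 = €1115.

€1115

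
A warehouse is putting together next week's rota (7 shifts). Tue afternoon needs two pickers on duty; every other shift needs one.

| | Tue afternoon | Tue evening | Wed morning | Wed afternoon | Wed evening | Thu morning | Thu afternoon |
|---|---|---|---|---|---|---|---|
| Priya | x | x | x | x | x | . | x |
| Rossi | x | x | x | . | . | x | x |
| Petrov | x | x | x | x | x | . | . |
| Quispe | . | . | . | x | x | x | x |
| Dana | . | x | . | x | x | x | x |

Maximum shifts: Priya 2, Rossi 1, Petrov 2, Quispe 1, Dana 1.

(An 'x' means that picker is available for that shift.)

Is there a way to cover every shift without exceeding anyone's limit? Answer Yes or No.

Total capacity is 2+1+2+1+1 = 7 but 8 worker-slots are needed — infeasible.

No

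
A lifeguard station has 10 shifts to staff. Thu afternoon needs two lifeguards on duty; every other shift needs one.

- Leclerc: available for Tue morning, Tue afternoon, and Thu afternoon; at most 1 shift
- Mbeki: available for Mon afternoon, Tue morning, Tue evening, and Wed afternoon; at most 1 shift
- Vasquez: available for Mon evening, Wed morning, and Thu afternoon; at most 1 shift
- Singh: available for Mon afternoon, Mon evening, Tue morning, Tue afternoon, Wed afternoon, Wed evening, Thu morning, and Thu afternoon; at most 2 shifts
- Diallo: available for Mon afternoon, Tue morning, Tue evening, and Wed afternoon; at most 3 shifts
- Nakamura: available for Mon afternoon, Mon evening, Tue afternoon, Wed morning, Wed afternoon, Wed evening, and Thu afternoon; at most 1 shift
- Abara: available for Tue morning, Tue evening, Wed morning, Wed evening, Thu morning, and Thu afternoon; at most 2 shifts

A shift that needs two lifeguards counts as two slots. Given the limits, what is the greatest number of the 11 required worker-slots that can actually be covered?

11

Total capacity across all lifeguards is 1+1+1+2+3+1+2 = 11, and 11 slots are needed, so at most 11 can be filled.
An assignment achieving 11: Mon afternoon→Diallo, Mon evening→Vasquez, Tue morning→Diallo, Tue afternoon→Leclerc, Tue evening→Mbeki, Wed morning→Nakamura, Wed afternoon→Diallo, Wed evening→Abara, Thu morning→Singh, Thu afternoon→Singh+Abara.
Loads: Leclerc 1/1, Mbeki 1/1, Vasquez 1/1, Singh 2/2, Diallo 3/3, Nakamura 1/1, Abara 2/2.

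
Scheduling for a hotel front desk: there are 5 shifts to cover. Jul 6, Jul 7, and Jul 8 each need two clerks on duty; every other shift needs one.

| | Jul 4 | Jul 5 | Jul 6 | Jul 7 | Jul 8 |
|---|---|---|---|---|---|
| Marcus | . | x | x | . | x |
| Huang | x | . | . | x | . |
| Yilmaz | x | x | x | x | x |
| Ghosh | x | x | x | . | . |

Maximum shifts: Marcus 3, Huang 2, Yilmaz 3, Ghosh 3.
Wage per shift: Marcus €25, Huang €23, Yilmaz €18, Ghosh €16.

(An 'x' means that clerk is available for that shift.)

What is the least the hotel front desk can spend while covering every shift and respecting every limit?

€150

Jul 7 can only be covered by Huang and Yilmaz, so that assignment is forced.
Jul 8 can only be covered by Marcus and Yilmaz, so that assignment is forced.
Picking the cheapest available clerk for each shift independently would cost €150, and that bound is achievable.
An optimal schedule: Jul 4→Ghosh, Jul 5→Ghosh, Jul 6→Ghosh+Yilmaz, Jul 7→Yilmaz+Huang, Jul 8→Yilmaz+Marcus.
Total: 16 + 16 + 16 + 18 + 18 + 23 + 18 + 25 = €150.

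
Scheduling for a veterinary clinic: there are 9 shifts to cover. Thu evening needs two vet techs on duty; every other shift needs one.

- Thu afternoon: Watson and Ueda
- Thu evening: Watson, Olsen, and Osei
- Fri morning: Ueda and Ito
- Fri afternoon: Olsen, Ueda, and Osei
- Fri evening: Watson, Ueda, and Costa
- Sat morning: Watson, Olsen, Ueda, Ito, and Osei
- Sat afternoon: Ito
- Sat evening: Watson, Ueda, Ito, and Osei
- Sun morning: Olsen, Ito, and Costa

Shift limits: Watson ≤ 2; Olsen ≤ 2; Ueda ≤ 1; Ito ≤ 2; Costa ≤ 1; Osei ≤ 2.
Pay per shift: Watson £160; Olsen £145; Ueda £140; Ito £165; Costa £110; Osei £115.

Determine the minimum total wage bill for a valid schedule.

£1420

Sat afternoon can only be covered by Ito, so that assignment is forced.
Picking the cheapest available vet tech for each shift independently would cost £1270, but that ignores the shift limits.
An optimal schedule: Thu afternoon→Watson, Thu evening→Watson+Olsen, Fri morning→Ueda, Fri afternoon→Olsen, Fri evening→Costa, Sat morning→Osei, Sat afternoon→Ito, Sat evening→Osei, Sun morning→Ito.
Total: 160 + 160 + 145 + 140 + 145 + 110 + 115 + 165 + 115 + 165 = £1420.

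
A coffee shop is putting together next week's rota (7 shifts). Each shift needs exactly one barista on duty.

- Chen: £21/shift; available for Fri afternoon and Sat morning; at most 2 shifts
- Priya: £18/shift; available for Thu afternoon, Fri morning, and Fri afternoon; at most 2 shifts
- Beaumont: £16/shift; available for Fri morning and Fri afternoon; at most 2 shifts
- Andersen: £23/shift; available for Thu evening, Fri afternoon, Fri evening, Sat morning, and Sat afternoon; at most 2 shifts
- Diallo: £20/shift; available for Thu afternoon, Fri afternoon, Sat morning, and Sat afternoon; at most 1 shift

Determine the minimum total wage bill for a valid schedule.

£137

Thu evening can only be covered by Andersen, so that assignment is forced.
Fri evening can only be covered by Andersen, so that assignment is forced.
Picking the cheapest available barista for each shift independently would cost £136, but that ignores the shift limits.
An optimal schedule: Thu afternoon→Priya, Thu evening→Andersen, Fri morning→Beaumont, Fri afternoon→Beaumont, Fri evening→Andersen, Sat morning→Chen, Sat afternoon→Diallo.
Total: 18 + 23 + 16 + 16 + 23 + 21 + 20 = £137.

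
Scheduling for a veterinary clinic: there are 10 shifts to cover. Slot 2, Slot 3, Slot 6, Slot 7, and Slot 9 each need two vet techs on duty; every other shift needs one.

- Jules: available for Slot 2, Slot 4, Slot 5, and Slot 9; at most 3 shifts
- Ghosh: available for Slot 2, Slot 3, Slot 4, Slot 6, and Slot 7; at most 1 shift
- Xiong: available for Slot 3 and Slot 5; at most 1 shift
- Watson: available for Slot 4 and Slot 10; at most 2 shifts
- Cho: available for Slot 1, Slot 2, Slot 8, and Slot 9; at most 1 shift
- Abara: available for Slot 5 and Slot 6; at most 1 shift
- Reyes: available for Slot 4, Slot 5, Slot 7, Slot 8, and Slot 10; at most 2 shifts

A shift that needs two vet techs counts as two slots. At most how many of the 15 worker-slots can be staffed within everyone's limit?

Total capacity across all vet techs is 3+1+1+2+1+1+2 = 11, and 15 slots are needed, so at most 11 can be filled.
An assignment achieving 11: Slot 1→Cho, Slot 2→Jules, Slot 3→Ghosh+Xiong, Slot 4→Watson, Slot 5→Jules, Slot 6→Abara, Slot 7→Reyes, Slot 8→Reyes, Slot 9→Jules, Slot 10→Watson.
Loads: Jules 3/3, Ghosh 1/1, Xiong 1/1, Watson 2/2, Cho 1/1, Abara 1/1, Reyes 2/2.

11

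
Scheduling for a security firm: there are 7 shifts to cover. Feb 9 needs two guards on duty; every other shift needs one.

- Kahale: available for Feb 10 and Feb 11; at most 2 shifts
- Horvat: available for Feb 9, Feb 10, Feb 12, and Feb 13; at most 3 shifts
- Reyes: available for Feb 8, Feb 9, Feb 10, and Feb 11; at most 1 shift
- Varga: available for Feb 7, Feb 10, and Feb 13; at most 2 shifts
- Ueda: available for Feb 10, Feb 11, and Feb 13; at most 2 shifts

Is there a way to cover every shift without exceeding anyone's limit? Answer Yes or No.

Total capacity is 10 and 8 slots are needed, so capacity alone doesn't rule it out.
Shifts {Feb 8, Feb 9} need 3 worker-slots in total, but the guards available for any of those shifts (Horvat and Reyes) can supply at most 2 among them. So no valid schedule exists.

No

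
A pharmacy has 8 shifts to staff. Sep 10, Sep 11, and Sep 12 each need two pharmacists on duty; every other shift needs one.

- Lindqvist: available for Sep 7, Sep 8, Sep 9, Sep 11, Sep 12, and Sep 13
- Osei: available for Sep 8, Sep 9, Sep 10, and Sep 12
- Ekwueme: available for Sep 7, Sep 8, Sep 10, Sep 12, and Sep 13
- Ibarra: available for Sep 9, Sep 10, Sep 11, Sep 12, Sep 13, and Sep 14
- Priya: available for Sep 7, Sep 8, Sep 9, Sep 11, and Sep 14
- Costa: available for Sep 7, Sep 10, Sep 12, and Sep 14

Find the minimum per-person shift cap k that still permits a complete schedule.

With 6 pharmacists and 11 worker-slots to fill, someone must work at least ⌈11/6⌉ = 2 shifts, so k ≥ 2.
k = 2 works: Sep 7→Ekwueme, Sep 8→Osei, Sep 9→Priya, Sep 10→Osei+Costa, Sep 11→Lindqvist+Ibarra, Sep 12→Ekwueme+Costa, Sep 13→Lindqvist, Sep 14→Ibarra.
Loads: Lindqvist 2, Osei 2, Ekwueme 2, Ibarra 2, Priya 1, Costa 2 — all ≤ 2.

2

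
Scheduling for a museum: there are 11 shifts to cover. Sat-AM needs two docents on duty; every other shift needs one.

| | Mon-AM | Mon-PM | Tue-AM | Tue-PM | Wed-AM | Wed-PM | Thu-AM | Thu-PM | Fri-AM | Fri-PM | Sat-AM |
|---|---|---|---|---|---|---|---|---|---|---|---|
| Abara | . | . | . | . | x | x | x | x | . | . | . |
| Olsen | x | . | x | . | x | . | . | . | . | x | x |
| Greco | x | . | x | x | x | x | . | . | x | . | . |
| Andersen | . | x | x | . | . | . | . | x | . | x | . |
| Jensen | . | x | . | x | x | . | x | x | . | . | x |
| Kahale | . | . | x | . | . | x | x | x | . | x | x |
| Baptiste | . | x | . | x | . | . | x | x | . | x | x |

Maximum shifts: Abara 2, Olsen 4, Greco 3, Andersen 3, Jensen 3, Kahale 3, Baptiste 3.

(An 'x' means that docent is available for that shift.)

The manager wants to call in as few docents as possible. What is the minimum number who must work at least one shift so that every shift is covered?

4

12 slots to fill and no one can take more than 4, so at least ⌈12/4⌉ = 3 docents are needed.
Any 3 docents together have capacity at most 4+3+3 = 10 < 12 slots, so 3 can never suffice.
Abara, Olsen, Greco, and Jensen alone can cover everything: Mon-AM→Olsen, Mon-PM→Jensen, Tue-AM→Olsen, Tue-PM→Greco, Wed-AM→Greco, Wed-PM→Abara, Thu-AM→Abara, Thu-PM→Jensen, Fri-AM→Greco, Fri-PM→Olsen, Sat-AM→Olsen+Jensen.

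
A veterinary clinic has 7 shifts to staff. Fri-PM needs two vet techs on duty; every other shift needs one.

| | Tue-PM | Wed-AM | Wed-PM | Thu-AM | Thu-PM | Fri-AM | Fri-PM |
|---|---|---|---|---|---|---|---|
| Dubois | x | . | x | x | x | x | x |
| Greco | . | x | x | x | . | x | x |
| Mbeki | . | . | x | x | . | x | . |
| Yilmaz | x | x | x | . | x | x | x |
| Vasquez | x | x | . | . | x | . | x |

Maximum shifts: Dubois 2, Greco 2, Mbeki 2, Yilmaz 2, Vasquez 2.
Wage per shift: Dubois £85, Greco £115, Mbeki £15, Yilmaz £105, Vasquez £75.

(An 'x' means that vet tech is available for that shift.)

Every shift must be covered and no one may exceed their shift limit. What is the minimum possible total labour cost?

Picking the cheapest available vet tech for each shift independently would cost £430, but that ignores the shift limits.
An optimal schedule: Tue-PM→Vasquez, Wed-AM→Vasquez, Wed-PM→Mbeki, Thu-AM→Mbeki, Thu-PM→Dubois, Fri-AM→Yilmaz, Fri-PM→Dubois+Yilmaz.
Total: 75 + 75 + 15 + 15 + 85 + 105 + 85 + 105 = £560.

£560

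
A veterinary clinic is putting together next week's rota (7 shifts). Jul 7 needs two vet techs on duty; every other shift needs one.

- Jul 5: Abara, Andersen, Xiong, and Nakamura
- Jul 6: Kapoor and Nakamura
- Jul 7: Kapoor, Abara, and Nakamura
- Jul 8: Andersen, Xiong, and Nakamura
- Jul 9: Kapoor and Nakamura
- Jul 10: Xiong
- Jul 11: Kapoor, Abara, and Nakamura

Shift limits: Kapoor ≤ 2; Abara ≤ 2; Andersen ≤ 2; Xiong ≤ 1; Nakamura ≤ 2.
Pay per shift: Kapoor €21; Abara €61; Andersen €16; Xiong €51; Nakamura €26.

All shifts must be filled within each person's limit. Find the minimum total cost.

Jul 10 can only be covered by Xiong, so that assignment is forced.
Picking the cheapest available vet tech for each shift independently would cost €193, but that ignores the shift limits.
An optimal schedule: Jul 5→Andersen, Jul 6→Kapoor, Jul 7→Nakamura+Abara, Jul 8→Andersen, Jul 9→Kapoor, Jul 10→Xiong, Jul 11→Nakamura.
Total: 16 + 21 + 26 + 61 + 16 + 21 + 51 + 26 = €238.

€238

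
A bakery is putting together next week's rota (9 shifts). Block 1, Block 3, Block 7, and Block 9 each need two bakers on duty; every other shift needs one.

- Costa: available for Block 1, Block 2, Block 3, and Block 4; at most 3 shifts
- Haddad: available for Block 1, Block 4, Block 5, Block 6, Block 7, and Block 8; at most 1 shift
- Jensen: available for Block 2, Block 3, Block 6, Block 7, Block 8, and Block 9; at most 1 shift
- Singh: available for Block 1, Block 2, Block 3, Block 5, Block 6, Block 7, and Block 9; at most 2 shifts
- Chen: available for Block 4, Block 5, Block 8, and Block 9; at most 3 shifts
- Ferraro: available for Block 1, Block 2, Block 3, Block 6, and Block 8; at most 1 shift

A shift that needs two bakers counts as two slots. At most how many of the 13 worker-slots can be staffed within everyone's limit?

Total capacity across all bakers is 3+1+1+2+3+1 = 11, and 13 slots are needed, so at most 11 can be filled.
An assignment achieving 11: Block 1→Costa+Singh, Block 2→Costa, Block 3→Ferraro, Block 4→Costa, Block 5→Chen, Block 7→Haddad+Jensen, Block 8→Chen, Block 9→Singh+Chen.
Loads: Costa 3/3, Haddad 1/1, Jensen 1/1, Singh 2/2, Chen 3/3, Ferraro 1/1.

11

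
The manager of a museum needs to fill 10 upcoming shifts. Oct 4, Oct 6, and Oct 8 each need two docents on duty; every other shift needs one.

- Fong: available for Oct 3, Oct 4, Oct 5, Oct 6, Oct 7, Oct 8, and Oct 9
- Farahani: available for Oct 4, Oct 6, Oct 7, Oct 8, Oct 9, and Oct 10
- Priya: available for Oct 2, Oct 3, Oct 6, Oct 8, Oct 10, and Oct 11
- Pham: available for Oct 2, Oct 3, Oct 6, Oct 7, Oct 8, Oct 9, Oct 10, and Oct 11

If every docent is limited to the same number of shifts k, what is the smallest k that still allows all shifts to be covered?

With 4 docents and 13 worker-slots to fill, someone must work at least ⌈13/4⌉ = 4 shifts, so k ≥ 4.
k = 4 works: Oct 2→Priya, Oct 3→Fong, Oct 4→Fong+Farahani, Oct 5→Fong, Oct 6→Farahani+Priya, Oct 7→Fong, Oct 8→Priya+Pham, Oct 9→Farahani, Oct 10→Farahani, Oct 11→Priya.
Loads: Fong 4, Farahani 4, Priya 4, Pham 1 — all ≤ 4.

4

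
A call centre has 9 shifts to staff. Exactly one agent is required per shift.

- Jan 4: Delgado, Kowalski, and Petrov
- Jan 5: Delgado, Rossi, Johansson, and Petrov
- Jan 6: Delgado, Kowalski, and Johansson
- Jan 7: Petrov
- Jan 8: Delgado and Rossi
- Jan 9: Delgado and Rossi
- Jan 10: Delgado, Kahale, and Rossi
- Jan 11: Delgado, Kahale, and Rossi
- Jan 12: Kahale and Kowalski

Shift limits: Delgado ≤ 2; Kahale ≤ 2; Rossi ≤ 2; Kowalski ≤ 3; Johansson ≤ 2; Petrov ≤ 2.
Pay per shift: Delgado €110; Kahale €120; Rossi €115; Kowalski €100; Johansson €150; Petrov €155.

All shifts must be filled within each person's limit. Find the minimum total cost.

€1025

Jan 7 can only be covered by Petrov, so that assignment is forced.
Picking the cheapest available agent for each shift independently would cost €1005, but that ignores the shift limits.
An optimal schedule: Jan 4→Kowalski, Jan 5→Rossi, Jan 6→Kowalski, Jan 7→Petrov, Jan 8→Delgado, Jan 9→Delgado, Jan 10→Rossi, Jan 11→Kahale, Jan 12→Kowalski.
Total: 100 + 115 + 100 + 155 + 110 + 110 + 115 + 120 + 100 = €1025.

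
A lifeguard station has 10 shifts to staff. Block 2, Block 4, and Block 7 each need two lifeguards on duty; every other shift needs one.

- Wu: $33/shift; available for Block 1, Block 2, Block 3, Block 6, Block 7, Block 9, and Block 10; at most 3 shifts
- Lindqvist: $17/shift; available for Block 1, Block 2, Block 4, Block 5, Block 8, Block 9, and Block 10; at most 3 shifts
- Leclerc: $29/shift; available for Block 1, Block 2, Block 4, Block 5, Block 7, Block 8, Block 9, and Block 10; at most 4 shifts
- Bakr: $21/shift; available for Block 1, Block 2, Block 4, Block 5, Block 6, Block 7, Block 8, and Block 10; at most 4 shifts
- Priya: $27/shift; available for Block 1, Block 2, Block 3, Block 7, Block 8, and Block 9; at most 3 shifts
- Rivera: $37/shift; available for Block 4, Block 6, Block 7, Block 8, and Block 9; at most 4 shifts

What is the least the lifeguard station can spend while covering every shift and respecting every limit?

$303

Picking the cheapest available lifeguard for each shift independently would cost $257, but that ignores the shift limits.
An optimal schedule: Block 1→Lindqvist, Block 2→Bakr+Leclerc, Block 3→Priya, Block 4→Bakr+Leclerc, Block 5→Lindqvist, Block 6→Bakr, Block 7→Priya+Leclerc, Block 8→Bakr, Block 9→Priya, Block 10→Lindqvist.
Total: 17 + 21 + 29 + 27 + 21 + 29 + 17 + 21 + 27 + 29 + 21 + 27 + 17 = $303.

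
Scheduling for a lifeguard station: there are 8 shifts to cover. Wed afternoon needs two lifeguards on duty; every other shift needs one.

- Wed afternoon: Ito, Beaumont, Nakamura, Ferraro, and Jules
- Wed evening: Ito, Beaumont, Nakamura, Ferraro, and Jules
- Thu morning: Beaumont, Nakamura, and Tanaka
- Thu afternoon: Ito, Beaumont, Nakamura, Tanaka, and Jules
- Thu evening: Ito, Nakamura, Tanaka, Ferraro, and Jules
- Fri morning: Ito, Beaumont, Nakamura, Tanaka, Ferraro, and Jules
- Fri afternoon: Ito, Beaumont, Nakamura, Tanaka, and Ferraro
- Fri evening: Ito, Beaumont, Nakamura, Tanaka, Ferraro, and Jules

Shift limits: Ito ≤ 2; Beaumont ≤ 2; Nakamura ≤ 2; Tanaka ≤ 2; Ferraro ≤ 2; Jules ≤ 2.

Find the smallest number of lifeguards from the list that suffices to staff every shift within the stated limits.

9 slots to fill and no one can take more than 2, so at least ⌈9/2⌉ = 5 lifeguards are needed.
Ito, Beaumont, Nakamura, Tanaka, and Ferraro alone can cover everything: Wed afternoon→Nakamura+Ferraro, Wed evening→Ito, Thu morning→Beaumont, Thu afternoon→Ito, Thu evening→Nakamura, Fri morning→Beaumont, Fri afternoon→Tanaka, Fri evening→Tanaka.

5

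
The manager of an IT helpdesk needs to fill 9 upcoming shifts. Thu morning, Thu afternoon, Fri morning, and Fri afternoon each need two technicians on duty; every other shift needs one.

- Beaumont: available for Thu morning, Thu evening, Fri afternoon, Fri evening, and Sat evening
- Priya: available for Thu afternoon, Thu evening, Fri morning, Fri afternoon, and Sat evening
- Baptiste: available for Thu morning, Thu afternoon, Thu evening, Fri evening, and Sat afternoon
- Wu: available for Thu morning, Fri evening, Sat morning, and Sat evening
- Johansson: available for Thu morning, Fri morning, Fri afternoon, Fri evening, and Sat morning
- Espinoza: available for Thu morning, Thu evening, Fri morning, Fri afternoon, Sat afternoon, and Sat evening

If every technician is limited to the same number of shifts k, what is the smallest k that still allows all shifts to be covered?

With 6 technicians and 13 worker-slots to fill, someone must work at least ⌈13/6⌉ = 3 shifts, so k ≥ 3.
k = 3 works: Thu morning→Baptiste+Wu, Thu afternoon→Priya+Baptiste, Thu evening→Beaumont, Fri morning→Priya+Johansson, Fri afternoon→Priya+Johansson, Fri evening→Beaumont, Sat morning→Wu, Sat afternoon→Baptiste, Sat evening→Beaumont.
Loads: Beaumont 3, Priya 3, Baptiste 3, Wu 2, Johansson 2, Espinoza 0 — all ≤ 3.

3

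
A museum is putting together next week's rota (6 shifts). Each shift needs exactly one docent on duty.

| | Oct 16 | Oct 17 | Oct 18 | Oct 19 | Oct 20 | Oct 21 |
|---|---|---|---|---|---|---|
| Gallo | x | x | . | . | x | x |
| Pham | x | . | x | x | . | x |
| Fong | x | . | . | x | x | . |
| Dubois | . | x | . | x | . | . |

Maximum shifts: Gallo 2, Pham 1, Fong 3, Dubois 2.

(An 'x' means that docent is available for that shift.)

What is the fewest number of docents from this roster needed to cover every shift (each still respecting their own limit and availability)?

3

6 slots to fill and no one can take more than 3, so at least ⌈6/3⌉ = 2 docents are needed.
Any 2 docents together have capacity at most 3+2 = 5 < 6 slots, so 2 can never suffice.
Gallo, Pham, and Fong alone can cover everything: Oct 16→Fong, Oct 17→Gallo, Oct 18→Pham, Oct 19→Fong, Oct 20→Fong, Oct 21→Gallo.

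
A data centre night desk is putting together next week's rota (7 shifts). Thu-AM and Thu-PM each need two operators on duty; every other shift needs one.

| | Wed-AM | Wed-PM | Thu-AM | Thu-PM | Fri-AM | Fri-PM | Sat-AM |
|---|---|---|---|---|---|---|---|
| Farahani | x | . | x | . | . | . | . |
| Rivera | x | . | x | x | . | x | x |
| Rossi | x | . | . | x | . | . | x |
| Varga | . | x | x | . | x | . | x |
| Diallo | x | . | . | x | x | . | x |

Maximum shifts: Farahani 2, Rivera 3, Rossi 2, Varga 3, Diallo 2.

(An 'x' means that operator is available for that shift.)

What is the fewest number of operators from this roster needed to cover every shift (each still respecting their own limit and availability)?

9 slots to fill and no one can take more than 3, so at least ⌈9/3⌉ = 3 operators are needed.
Any 3 operators together have capacity at most 3+3+2 = 8 < 9 slots, so 3 can never suffice.
Farahani, Rivera, Rossi, and Varga alone can cover everything: Wed-AM→Farahani, Wed-PM→Varga, Thu-AM→Farahani+Rivera, Thu-PM→Rivera+Rossi, Fri-AM→Varga, Fri-PM→Rivera, Sat-AM→Rossi.

4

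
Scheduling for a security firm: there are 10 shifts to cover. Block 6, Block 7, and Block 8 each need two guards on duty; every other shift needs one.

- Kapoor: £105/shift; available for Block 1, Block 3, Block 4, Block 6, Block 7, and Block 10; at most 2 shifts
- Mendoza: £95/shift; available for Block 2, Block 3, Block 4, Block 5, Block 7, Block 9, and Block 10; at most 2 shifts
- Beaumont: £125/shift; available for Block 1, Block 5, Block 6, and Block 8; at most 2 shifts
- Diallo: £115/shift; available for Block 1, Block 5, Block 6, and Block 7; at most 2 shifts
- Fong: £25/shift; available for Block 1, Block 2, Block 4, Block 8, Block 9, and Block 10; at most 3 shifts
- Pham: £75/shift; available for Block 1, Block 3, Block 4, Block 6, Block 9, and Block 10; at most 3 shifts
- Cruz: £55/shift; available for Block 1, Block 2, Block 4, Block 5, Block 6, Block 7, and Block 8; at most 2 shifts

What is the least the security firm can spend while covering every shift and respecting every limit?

£925

Picking the cheapest available guard for each shift independently would cost £615, but that ignores the shift limits.
An optimal schedule: Block 1→Pham, Block 2→Fong, Block 3→Pham, Block 4→Mendoza, Block 5→Cruz, Block 6→Kapoor+Diallo, Block 7→Mendoza+Kapoor, Block 8→Fong+Cruz, Block 9→Fong, Block 10→Pham.
Total: 75 + 25 + 75 + 95 + 55 + 105 + 115 + 95 + 105 + 25 + 55 + 25 + 75 = £925.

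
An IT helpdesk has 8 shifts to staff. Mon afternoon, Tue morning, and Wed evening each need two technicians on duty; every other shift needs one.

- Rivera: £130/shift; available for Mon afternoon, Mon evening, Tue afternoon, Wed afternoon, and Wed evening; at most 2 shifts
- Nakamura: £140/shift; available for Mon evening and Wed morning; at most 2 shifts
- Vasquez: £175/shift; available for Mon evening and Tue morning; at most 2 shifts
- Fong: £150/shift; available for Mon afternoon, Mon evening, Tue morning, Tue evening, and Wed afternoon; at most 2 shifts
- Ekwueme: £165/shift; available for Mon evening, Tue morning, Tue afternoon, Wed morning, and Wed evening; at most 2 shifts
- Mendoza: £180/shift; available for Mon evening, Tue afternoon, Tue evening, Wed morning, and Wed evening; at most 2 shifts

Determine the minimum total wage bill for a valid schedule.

£1705

Mon afternoon can only be covered by Rivera and Fong, so that assignment is forced.
Picking the cheapest available technician for each shift independently would cost £1570, but that ignores the shift limits.
An optimal schedule: Mon afternoon→Rivera+Fong, Mon evening→Nakamura, Tue morning→Vasquez+Ekwueme, Tue afternoon→Mendoza, Tue evening→Fong, Wed morning→Nakamura, Wed afternoon→Rivera, Wed evening→Ekwueme+Mendoza.
Total: 130 + 150 + 140 + 175 + 165 + 180 + 150 + 140 + 130 + 165 + 180 = £1705.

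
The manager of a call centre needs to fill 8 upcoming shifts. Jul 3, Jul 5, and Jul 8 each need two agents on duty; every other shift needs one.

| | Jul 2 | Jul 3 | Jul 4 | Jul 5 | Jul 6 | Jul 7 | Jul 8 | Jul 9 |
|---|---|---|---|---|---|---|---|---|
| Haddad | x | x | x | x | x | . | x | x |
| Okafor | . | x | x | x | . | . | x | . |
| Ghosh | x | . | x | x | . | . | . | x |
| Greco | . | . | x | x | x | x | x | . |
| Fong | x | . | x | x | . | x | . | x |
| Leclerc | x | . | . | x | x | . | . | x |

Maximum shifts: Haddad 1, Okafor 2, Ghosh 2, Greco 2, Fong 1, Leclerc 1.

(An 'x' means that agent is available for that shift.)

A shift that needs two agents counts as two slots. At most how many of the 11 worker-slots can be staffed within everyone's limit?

9

Total capacity across all agents is 1+2+2+2+1+1 = 9, and 11 slots are needed, so at most 9 can be filled.
An assignment achieving 9: Jul 2→Ghosh, Jul 3→Haddad+Okafor, Jul 4→Fong, Jul 5→Leclerc, Jul 6→Greco, Jul 7→Greco, Jul 8→Okafor, Jul 9→Ghosh.
Loads: Haddad 1/1, Okafor 2/2, Ghosh 2/2, Greco 2/2, Fong 1/1, Leclerc 1/1.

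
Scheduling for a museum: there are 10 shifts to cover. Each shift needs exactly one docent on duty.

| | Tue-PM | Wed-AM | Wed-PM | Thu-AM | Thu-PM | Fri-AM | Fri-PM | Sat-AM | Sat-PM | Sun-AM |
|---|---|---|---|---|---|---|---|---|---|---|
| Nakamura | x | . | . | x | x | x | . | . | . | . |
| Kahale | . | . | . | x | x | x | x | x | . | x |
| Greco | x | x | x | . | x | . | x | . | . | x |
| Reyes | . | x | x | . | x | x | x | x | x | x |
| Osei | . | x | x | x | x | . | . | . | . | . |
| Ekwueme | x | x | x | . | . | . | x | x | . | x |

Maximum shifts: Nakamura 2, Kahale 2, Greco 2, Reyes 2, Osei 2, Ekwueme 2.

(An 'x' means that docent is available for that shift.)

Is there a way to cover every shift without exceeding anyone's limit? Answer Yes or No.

Yes

Sat-PM can only be covered by Reyes, so that assignment is forced.
One valid schedule: Tue-PM→Nakamura, Wed-AM→Greco, Wed-PM→Greco, Thu-AM→Nakamura, Thu-PM→Osei, Fri-AM→Kahale, Fri-PM→Reyes, Sat-AM→Kahale, Sat-PM→Reyes, Sun-AM→Ekwueme.
Loads: Nakamura 2/2, Kahale 2/2, Greco 2/2, Reyes 2/2, Osei 1/2, Ekwueme 1/2 — all within limits.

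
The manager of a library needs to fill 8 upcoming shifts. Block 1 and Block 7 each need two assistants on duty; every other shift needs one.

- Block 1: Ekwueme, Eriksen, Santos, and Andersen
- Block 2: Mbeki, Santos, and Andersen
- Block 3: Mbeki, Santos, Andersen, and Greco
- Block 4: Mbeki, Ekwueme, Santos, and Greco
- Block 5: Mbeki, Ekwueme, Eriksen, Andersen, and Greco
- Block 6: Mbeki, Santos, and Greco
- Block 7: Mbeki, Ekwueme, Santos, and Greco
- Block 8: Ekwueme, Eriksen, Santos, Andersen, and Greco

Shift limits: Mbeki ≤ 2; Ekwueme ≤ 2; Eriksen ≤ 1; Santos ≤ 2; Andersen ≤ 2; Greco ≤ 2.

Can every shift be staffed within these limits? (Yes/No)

Yes

One valid schedule: Block 1→Eriksen+Andersen, Block 2→Mbeki, Block 3→Santos, Block 4→Ekwueme, Block 5→Ekwueme, Block 6→Mbeki, Block 7→Santos+Greco, Block 8→Andersen.
Loads: Mbeki 2/2, Ekwueme 2/2, Eriksen 1/1, Santos 2/2, Andersen 2/2, Greco 1/2 — all within limits.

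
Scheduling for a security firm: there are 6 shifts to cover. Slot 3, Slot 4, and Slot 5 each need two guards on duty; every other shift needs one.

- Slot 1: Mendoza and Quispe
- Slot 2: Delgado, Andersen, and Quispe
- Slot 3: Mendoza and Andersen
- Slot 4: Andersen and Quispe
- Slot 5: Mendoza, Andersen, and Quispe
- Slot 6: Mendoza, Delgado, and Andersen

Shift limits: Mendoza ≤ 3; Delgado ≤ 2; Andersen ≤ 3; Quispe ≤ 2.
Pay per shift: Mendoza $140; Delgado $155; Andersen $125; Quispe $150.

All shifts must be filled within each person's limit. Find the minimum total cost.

Slot 3 can only be covered by Mendoza and Andersen, so that assignment is forced.
Slot 4 can only be covered by Andersen and Quispe, so that assignment is forced.
Picking the cheapest available guard for each shift independently would cost $1195, but that ignores the shift limits.
An optimal schedule: Slot 1→Mendoza, Slot 2→Andersen, Slot 3→Andersen+Mendoza, Slot 4→Andersen+Quispe, Slot 5→Mendoza+Quispe, Slot 6→Delgado.
Total: 140 + 125 + 125 + 140 + 125 + 150 + 140 + 150 + 155 = $1250.

$1250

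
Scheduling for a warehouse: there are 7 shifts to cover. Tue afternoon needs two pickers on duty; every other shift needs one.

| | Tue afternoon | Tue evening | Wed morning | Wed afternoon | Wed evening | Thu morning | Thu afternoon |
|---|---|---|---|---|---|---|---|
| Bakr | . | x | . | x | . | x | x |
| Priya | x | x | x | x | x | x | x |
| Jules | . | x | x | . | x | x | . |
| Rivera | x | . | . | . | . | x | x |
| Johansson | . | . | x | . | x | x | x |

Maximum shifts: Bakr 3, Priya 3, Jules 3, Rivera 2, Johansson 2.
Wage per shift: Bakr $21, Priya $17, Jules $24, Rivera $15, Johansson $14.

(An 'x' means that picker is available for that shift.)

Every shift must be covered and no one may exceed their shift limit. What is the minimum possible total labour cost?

$130

Tue afternoon can only be covered by Priya and Rivera, so that assignment is forced.
Picking the cheapest available picker for each shift independently would cost $122, but that ignores the shift limits.
An optimal schedule: Tue afternoon→Rivera+Priya, Tue evening→Priya, Wed morning→Johansson, Wed afternoon→Priya, Wed evening→Johansson, Thu morning→Bakr, Thu afternoon→Rivera.
Total: 15 + 17 + 17 + 14 + 17 + 14 + 21 + 15 = $130.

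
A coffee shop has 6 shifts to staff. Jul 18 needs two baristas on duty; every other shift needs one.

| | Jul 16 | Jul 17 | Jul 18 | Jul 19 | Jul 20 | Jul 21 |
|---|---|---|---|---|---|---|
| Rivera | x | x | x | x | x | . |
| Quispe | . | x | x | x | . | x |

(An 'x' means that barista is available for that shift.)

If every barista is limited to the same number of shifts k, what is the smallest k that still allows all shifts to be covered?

With 2 baristas and 7 worker-slots to fill, someone must work at least ⌈7/2⌉ = 4 shifts, so k ≥ 4.
k = 4 works: Jul 16→Rivera, Jul 17→Rivera, Jul 18→Rivera+Quispe, Jul 19→Quispe, Jul 20→Rivera, Jul 21→Quispe.
Loads: Rivera 4, Quispe 3 — all ≤ 4.

4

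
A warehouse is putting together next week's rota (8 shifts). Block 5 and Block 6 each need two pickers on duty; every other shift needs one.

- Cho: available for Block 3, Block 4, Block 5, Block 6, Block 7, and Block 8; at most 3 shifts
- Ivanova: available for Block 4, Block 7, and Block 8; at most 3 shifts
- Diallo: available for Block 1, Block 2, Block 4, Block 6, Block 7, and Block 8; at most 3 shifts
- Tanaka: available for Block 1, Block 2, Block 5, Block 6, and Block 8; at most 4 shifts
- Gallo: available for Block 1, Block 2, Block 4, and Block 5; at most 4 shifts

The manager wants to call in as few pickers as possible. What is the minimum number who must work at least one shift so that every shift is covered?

10 slots to fill and no one can take more than 4, so at least ⌈10/4⌉ = 3 pickers are needed.
Cho, Ivanova, and Tanaka alone can cover everything: Block 1→Tanaka, Block 2→Tanaka, Block 3→Cho, Block 4→Ivanova, Block 5→Cho+Tanaka, Block 6→Cho+Tanaka, Block 7→Ivanova, Block 8→Ivanova.

3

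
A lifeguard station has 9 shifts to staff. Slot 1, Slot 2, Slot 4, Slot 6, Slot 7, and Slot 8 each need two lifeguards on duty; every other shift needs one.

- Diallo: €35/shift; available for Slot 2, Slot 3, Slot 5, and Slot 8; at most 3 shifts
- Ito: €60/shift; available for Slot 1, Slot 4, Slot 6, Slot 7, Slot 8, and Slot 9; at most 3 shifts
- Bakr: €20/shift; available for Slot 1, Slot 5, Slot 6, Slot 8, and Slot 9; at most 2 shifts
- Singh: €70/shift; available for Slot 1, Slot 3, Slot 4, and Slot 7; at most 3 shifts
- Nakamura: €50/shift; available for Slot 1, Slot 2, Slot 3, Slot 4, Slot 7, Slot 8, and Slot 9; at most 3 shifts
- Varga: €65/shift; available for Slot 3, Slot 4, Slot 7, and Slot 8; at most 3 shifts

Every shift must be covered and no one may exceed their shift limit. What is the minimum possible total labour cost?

€740

Slot 2 can only be covered by Diallo and Nakamura, so that assignment is forced.
Slot 6 can only be covered by Ito and Bakr, so that assignment is forced.
Picking the cheapest available lifeguard for each shift independently would cost €585, but that ignores the shift limits.
An optimal schedule: Slot 1→Nakamura+Ito, Slot 2→Diallo+Nakamura, Slot 3→Diallo, Slot 4→Ito+Varga, Slot 5→Bakr, Slot 6→Bakr+Ito, Slot 7→Varga+Singh, Slot 8→Diallo+Varga, Slot 9→Nakamura.
Total: 50 + 60 + 35 + 50 + 35 + 60 + 65 + 20 + 20 + 60 + 65 + 70 + 35 + 65 + 50 = €740.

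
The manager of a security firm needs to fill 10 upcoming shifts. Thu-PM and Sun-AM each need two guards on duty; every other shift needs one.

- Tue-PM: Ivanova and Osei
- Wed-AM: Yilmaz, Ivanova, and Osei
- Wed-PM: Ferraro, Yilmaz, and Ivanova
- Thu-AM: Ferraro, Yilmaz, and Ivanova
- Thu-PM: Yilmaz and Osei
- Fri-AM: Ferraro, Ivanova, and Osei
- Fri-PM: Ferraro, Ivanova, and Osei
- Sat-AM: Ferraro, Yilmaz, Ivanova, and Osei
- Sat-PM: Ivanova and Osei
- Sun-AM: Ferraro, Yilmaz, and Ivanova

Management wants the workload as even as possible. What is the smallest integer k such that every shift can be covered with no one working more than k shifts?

3

With 4 guards and 12 worker-slots to fill, someone must work at least ⌈12/4⌉ = 3 shifts, so k ≥ 3.
k = 3 works: Tue-PM→Ivanova, Wed-AM→Yilmaz, Wed-PM→Ferraro, Thu-AM→Ferraro, Thu-PM→Yilmaz+Osei, Fri-AM→Ferraro, Fri-PM→Osei, Sat-AM→Osei, Sat-PM→Ivanova, Sun-AM→Yilmaz+Ivanova.
Loads: Ferraro 3, Yilmaz 3, Ivanova 3, Osei 3 — all ≤ 3.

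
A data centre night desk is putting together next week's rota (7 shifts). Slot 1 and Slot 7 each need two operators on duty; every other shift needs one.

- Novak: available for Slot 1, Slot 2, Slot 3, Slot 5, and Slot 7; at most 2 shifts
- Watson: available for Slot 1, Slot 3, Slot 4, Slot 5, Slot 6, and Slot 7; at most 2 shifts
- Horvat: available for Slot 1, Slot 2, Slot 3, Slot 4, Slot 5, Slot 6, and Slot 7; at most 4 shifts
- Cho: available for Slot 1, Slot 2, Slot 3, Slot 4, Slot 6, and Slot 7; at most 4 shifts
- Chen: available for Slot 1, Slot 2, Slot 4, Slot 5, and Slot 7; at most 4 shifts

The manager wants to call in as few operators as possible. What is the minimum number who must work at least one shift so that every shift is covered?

3

9 slots to fill and no one can take more than 4, so at least ⌈9/4⌉ = 3 operators are needed.
Novak, Horvat, and Cho alone can cover everything: Slot 1→Novak+Horvat, Slot 2→Cho, Slot 3→Cho, Slot 4→Horvat, Slot 5→Novak, Slot 6→Horvat, Slot 7→Horvat+Cho.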